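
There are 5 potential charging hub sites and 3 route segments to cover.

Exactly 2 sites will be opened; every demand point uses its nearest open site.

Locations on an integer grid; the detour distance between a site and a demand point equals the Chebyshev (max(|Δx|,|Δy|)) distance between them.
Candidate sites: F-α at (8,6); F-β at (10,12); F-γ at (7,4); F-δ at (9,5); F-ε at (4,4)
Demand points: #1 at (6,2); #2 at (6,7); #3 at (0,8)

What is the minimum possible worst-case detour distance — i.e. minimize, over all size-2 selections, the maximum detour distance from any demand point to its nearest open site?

4

Open {F-α, F-ε}.
  Farthest demand point is #3 at detour distance 4 (to F-ε); all others are ≤ 4.
With {F-β, F-ε} the worst case is 4.
With {F-γ, F-ε} the worst case is 4.
No size-2 selection achieves below 4.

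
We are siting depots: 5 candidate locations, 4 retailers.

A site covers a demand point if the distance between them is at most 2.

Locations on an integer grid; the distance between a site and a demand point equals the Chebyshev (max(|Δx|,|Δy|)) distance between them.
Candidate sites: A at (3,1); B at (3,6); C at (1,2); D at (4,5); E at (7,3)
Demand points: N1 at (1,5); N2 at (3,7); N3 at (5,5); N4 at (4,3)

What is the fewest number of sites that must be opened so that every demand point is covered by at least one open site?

2

Coverage sets (demand points within 2 of each site):
  A: {N4}
  B: {N1, N2, N3}
  C: {}
  D: {N2, N3, N4}
  E: {N3}
No single site covers all 4 demand points.
But {A, B} covers everything, so the minimum is 2.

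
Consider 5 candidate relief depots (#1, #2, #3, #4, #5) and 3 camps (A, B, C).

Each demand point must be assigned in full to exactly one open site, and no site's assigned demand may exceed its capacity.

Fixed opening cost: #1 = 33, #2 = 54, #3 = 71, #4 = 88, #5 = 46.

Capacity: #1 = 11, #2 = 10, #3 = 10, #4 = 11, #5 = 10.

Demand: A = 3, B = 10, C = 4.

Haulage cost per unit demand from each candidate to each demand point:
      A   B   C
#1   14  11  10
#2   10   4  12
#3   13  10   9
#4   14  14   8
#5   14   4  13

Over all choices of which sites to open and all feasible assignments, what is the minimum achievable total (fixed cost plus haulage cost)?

201

Open {#1, #5}; cheapest assignment that respects the capacities:
  #1 (cap 11, load 7): A, C — cost 3×14 + 4×10 = 82
  #5 (cap 10, load 10): B — cost 10×4 = 40
  Shipping 122, fixed 79 → total 201.
  Any other capacity-feasible assignment to {#1, #5} ships for at least 122.
Compare {#1, #2}: its best feasible assignment gives total 209.
Compare {#2, #5}: its best feasible assignment gives total 218.
Every other set of open sites that can feasibly serve all demand totals ≥ 209 even under its best assignment. Minimum: 201.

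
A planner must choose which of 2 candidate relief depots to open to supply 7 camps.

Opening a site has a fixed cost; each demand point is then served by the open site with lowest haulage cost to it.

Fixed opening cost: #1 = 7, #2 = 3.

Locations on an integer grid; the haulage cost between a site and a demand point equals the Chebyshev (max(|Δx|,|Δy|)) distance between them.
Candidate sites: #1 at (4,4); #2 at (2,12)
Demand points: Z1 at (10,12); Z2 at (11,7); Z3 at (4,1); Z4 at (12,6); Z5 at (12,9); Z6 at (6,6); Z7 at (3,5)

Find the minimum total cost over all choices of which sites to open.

44

Open {#1}: assign each demand point to its cheapest open site.
  Z1→#1 8, Z2→#1 7, Z3→#1 3, Z4→#1 8, Z5→#1 8, Z6→#1 2, Z7→#1 1
  haulage cost 37, fixed 7 → total 44.
Compare {#1, #2}: haulage cost 37 + fixed 10 = 47.
Compare {#2}: haulage cost 61 + fixed 3 = 64.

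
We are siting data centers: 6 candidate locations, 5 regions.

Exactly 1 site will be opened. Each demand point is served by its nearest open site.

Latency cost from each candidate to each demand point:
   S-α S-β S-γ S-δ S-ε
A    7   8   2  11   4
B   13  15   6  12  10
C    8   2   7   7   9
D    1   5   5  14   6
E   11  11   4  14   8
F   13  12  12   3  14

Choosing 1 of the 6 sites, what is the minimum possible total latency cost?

31

Open {D}.
  S-α→D 1, S-β→D 5, S-γ→D 5, S-δ→D 14, S-ε→D 6  ⇒ total 31.
Compare {A}: total 32.
Compare {C}: total 33.
No size-1 selection does better; minimum is 31.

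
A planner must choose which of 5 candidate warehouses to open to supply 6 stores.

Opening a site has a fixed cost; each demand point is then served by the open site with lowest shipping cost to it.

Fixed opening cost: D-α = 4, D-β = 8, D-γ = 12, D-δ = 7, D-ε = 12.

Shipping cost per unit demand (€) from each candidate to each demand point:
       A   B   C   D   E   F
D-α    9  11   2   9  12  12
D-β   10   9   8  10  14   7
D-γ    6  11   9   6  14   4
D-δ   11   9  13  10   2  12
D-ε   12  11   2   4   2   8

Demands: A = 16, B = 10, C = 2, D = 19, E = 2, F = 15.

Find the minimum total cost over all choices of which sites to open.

361

Open {D-γ, D-δ, D-ε}: assign each demand point to its cheapest open site.
  A→D-γ 16×6=96, B→D-δ 10×9=90, C→D-ε 2×2=4, D→D-ε 19×4=76, E→D-δ 2×2=4, F→D-γ 15×4=60
  shipping cost 330, fixed 31 → total 361.
Compare {D-β, D-γ, D-ε}: shipping cost 330 + fixed 32 = 362.
Compare {D-α, D-γ, D-δ, D-ε}: shipping cost 330 + fixed 35 = 365.
Compare {D-α, D-β, D-γ, D-ε}: shipping cost 330 + fixed 36 = 366.
All other subsets cost ≥ 362. Minimum total cost: 361.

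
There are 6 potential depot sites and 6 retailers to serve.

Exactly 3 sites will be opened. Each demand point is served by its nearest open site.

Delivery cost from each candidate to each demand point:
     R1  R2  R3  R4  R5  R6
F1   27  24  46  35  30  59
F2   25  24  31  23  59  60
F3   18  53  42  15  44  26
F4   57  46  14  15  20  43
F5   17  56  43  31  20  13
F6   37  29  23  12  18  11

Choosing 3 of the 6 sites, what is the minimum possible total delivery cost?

Open {F4, F5, F6}.
  R1→F5 17, R2→F6 29, R3→F4 14, R4→F6 12, R5→F6 18, R6→F6 11  ⇒ total 101.
Compare {F3, F4, F6}: total 102.
Compare {F1, F4, F5}: total 103.
No size-3 selection does better; minimum is 101.

101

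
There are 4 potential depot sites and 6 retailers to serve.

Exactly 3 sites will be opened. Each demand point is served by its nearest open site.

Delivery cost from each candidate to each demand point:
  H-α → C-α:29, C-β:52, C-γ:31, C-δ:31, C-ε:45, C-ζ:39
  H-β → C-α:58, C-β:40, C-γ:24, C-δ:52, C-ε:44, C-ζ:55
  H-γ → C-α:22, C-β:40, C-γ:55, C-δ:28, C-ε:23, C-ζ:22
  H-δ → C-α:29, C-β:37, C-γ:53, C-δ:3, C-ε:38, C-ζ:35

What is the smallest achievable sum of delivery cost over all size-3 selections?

131

Open {H-β, H-γ, H-δ}.
  C-α→H-γ 22, C-β→H-δ 37, C-γ→H-β 24, C-δ→H-δ 3, C-ε→H-γ 23, C-ζ→H-γ 22  ⇒ total 131.
Compare {H-α, H-γ, H-δ}: total 138.
Compare {H-α, H-β, H-γ}: total 159.
No size-3 selection does better; minimum is 131.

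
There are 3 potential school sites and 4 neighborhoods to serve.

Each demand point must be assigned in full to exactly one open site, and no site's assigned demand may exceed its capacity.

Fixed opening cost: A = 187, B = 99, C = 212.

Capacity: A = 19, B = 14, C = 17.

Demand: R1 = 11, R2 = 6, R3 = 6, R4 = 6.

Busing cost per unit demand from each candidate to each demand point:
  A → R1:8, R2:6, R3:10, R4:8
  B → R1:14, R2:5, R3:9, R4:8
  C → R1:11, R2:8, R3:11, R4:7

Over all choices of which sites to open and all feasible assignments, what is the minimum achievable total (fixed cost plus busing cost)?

Open {A, B}; cheapest assignment that respects the capacities:
  A (cap 19, load 17): R1, R4 — cost 11×8 + 6×8 = 136
  B (cap 14, load 12): R2, R3 — cost 6×5 + 6×9 = 84
  Shipping 220, fixed 286 → total 506.
  Any other capacity-feasible assignment to {A, B} ships for at least 220.
Compare {B, C}: its best feasible assignment gives total 558.
Compare {A, C}: its best feasible assignment gives total 631.
Every other set of open sites that can feasibly serve all demand totals ≥ 558 even under its best assignment. Minimum: 506.

506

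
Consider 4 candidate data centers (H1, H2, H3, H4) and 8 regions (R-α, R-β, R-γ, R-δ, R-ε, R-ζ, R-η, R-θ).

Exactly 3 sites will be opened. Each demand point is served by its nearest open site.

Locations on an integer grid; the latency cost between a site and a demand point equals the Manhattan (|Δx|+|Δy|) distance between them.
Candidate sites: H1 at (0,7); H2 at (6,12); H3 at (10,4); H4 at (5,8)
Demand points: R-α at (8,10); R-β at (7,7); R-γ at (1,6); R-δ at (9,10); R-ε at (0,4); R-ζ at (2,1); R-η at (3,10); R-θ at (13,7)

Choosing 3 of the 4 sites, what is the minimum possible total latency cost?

37

Open {H1, H3, H4}.
  R-α→H4 5, R-β→H4 3, R-γ→H1 2, R-δ→H4 6, R-ε→H1 3, R-ζ→H1 8, R-η→H4 4, R-θ→H3 6  ⇒ total 37.
Compare {H1, H2, H4}: total 38.
Compare {H1, H2, H3}: total 39.
No size-3 selection does better; minimum is 37.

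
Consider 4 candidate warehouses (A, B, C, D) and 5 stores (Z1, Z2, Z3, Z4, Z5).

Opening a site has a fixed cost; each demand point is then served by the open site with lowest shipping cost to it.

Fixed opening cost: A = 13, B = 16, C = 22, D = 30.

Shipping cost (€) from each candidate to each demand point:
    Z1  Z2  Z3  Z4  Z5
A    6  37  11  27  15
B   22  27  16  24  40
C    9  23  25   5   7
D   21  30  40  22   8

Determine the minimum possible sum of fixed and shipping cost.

Open {A, C}: assign each demand point to its cheapest open site.
  Z1→A 6, Z2→C 23, Z3→A 11, Z4→C 5, Z5→C 7
  shipping cost 52, fixed 35 → total 87.
Compare {C}: shipping cost 69 + fixed 22 = 91.
Compare {B, C}: shipping cost 60 + fixed 38 = 98.
Compare {A, B, C}: shipping cost 52 + fixed 51 = 103.
All other subsets cost ≥ 91. Minimum total cost: 87.

87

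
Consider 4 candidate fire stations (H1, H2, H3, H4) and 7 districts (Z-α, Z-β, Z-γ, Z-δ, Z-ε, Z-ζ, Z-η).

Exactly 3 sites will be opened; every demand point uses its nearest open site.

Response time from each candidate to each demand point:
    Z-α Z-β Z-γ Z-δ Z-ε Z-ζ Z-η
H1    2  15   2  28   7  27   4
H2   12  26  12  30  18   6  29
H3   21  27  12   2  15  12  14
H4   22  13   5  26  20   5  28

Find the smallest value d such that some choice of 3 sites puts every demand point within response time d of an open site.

Open {H1, H3, H4}.
  Farthest demand point is Z-β at response time 13 (to H4); all others are ≤ 13.
With {H1, H2, H3} the worst case is 15.
With {H2, H3, H4} the worst case is 15.
No size-3 selection achieves below 13.

13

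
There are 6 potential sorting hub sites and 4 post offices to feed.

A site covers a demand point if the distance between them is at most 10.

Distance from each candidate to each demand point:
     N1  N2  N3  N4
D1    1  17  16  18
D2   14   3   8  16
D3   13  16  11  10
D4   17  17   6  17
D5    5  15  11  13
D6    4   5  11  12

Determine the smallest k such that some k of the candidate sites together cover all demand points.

Coverage sets (demand points within 10 of each site):
  D1: {N1}
  D2: {N2, N3}
  D3: {N4}
  D4: {N3}
  D5: {N1}
  D6: {N1, N2}
No 2 sites suffice: every size-2 union leaves at least one demand point uncovered.
But {D1, D2, D3} covers everything, so the minimum is 3.

3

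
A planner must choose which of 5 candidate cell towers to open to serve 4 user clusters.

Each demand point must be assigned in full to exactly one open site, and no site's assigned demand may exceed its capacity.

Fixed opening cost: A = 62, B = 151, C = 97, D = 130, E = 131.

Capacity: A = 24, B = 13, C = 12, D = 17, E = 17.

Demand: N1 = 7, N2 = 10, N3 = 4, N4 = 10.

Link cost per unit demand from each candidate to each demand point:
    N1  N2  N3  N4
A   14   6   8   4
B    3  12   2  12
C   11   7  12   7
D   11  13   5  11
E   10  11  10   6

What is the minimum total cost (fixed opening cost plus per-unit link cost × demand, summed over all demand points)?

Open {A, B}; cheapest assignment that respects the capacities:
  A (cap 24, load 20): N2, N4 — cost 10×6 + 10×4 = 100
  B (cap 13, load 11): N1, N3 — cost 7×3 + 4×2 = 29
  Shipping 129, fixed 213 → total 342.
  Any other capacity-feasible assignment to {A, B} ships for at least 129.
Compare {A, C}: its best feasible assignment gives total 368.
Compare {A, D}: its best feasible assignment gives total 389.
Every other set of open sites that can feasibly serve all demand totals ≥ 368 even under its best assignment. Minimum: 342.

342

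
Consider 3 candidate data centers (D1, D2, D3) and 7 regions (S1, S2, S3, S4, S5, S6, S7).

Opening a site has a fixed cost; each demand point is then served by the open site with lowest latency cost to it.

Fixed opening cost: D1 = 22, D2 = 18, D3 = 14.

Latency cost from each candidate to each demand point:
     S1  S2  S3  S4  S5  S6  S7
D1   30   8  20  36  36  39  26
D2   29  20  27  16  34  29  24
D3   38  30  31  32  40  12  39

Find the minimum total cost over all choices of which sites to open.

194

Open {D2, D3}: assign each demand point to its cheapest open site.
  S1→D2 29, S2→D2 20, S3→D2 27, S4→D2 16, S5→D2 34, S6→D3 12, S7→D2 24
  latency cost 162, fixed 32 → total 194.
Compare {D2}: latency cost 179 + fixed 18 = 197.
Compare {D1, D2, D3}: latency cost 143 + fixed 54 = 197.
Compare {D1, D2}: latency cost 160 + fixed 40 = 200.
All other subsets cost ≥ 197. Minimum total cost: 194.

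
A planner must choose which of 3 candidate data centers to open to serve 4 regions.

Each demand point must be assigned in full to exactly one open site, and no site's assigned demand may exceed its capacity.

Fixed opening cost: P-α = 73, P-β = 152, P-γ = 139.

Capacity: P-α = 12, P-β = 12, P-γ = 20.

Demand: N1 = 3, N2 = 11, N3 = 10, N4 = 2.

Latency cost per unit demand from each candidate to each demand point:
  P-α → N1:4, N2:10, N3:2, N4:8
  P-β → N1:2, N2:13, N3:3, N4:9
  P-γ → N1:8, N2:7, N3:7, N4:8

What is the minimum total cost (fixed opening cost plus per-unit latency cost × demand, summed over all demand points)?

349

Open {P-α, P-γ}; cheapest assignment that respects the capacities:
  P-α (cap 12, load 12): N3, N4 — cost 10×2 + 2×8 = 36
  P-γ (cap 20, load 14): N1, N2 — cost 3×8 + 11×7 = 101
  Shipping 137, fixed 212 → total 349.
  Any other capacity-feasible assignment to {P-α, P-γ} ships for at least 137.
Compare {P-β, P-γ}: its best feasible assignment gives total 438.
Compare {P-α, P-β, P-γ}: its best feasible assignment gives total 483.
Every other set of open sites that can feasibly serve all demand totals ≥ 438 even under its best assignment. Minimum: 349.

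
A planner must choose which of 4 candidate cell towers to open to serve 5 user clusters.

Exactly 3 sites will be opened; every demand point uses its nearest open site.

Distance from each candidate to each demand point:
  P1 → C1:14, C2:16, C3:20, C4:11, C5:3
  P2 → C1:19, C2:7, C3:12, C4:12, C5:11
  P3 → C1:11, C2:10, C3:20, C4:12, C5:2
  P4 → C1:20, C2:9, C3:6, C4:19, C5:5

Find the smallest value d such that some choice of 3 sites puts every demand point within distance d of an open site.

Open {P1, P3, P4}.
  Farthest demand point is C1 at distance 11 (to P3); all others are ≤ 11.
With {P1, P2, P3} the worst case is 12.
With {P2, P3, P4} the worst case is 12.
No size-3 selection achieves below 11.

11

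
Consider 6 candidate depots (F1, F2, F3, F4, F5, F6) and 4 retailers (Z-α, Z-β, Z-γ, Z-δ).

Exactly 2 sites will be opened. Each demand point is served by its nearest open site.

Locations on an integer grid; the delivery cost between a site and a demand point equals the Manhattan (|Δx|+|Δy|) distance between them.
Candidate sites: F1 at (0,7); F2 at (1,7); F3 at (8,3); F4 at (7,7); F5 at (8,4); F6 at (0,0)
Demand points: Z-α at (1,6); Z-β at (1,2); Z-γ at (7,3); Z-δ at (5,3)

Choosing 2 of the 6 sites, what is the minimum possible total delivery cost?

Open {F2, F3}.
  Z-α→F2 1, Z-β→F2 5, Z-γ→F3 1, Z-δ→F3 3  ⇒ total 10.
Compare {F1, F3}: total 12.
Compare {F2, F5}: total 12.
No size-2 selection does better; minimum is 10.

10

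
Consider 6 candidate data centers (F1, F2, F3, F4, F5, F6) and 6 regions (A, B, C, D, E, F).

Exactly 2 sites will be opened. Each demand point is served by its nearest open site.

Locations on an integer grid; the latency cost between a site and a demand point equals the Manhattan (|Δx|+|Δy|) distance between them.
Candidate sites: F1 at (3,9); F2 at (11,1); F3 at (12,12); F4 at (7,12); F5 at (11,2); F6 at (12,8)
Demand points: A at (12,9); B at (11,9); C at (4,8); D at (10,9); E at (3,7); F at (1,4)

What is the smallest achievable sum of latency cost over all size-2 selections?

17

Open {F1, F6}.
  A→F6 1, B→F6 2, C→F1 2, D→F6 3, E→F1 2, F→F1 7  ⇒ total 17.
Compare {F1, F3}: total 23.
Compare {F1, F4}: total 32.
No size-2 selection does better; minimum is 17.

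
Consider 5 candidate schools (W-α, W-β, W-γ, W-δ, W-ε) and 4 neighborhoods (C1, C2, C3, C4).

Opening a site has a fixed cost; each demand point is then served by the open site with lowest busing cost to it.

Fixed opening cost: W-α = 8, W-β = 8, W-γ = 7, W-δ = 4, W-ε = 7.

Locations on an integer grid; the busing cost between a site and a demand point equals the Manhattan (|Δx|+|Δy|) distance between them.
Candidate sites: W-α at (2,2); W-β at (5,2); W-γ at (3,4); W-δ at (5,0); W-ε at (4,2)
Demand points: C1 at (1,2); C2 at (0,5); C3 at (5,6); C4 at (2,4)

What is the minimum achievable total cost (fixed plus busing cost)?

Open {W-γ}: assign each demand point to its cheapest open site.
  C1→W-γ 4, C2→W-γ 4, C3→W-γ 4, C4→W-γ 1
  busing cost 13, fixed 7 → total 20.
Compare {W-α}: busing cost 15 + fixed 8 = 23.
Compare {W-γ, W-δ}: busing cost 13 + fixed 11 = 24.
Compare {W-α, W-γ}: busing cost 10 + fixed 15 = 25.
All other subsets cost ≥ 23. Minimum total cost: 20.

20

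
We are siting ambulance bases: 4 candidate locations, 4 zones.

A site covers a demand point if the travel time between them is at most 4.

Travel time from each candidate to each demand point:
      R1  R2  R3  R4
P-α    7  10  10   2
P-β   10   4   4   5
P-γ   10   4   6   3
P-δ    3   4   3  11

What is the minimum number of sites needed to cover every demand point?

Coverage sets (demand points within 4 of each site):
  P-α: {R4}
  P-β: {R2, R3}
  P-γ: {R2, R4}
  P-δ: {R1, R2, R3}
No single site covers all 4 demand points.
But {P-α, P-δ} covers everything, so the minimum is 2.

2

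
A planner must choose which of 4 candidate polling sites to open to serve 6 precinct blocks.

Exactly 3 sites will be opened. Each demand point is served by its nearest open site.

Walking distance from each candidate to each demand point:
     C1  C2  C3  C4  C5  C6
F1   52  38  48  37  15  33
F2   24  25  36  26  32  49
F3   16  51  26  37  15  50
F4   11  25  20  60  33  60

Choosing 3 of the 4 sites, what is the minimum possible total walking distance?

Open {F1, F2, F4}.
  C1→F4 11, C2→F2 25, C3→F4 20, C4→F2 26, C5→F1 15, C6→F1 33  ⇒ total 130.
Compare {F1, F2, F3}: total 141.
Compare {F1, F3, F4}: total 141.
No size-3 selection does better; minimum is 130.

130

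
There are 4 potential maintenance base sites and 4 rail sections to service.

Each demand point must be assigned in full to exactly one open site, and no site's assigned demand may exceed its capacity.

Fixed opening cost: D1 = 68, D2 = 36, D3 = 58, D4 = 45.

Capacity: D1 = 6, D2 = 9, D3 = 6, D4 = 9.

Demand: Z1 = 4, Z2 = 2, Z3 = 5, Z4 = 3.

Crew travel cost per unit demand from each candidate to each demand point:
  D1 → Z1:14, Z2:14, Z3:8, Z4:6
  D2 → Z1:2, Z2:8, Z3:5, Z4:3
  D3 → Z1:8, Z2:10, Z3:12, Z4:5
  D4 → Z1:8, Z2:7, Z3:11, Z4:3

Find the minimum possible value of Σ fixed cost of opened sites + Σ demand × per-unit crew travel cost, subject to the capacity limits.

Open {D2, D4}; cheapest assignment that respects the capacities:
  D2 (cap 9, load 9): Z1, Z3 — cost 4×2 + 5×5 = 33
  D4 (cap 9, load 5): Z2, Z4 — cost 2×7 + 3×3 = 23
  Shipping 56, fixed 81 → total 137.
  Any other capacity-feasible assignment to {D2, D4} ships for at least 56.
Compare {D2, D3}: its best feasible assignment gives total 162.
Compare {D1, D2}: its best feasible assignment gives total 177.
Every other set of open sites that can feasibly serve all demand totals ≥ 162 even under its best assignment. Minimum: 137.

137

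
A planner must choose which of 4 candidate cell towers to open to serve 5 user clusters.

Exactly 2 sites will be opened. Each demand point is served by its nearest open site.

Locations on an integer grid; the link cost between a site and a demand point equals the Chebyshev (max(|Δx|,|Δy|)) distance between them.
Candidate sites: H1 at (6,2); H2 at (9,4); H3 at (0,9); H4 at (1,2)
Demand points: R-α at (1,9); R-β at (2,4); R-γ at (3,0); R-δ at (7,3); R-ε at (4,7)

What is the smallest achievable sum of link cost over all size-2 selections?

Open {H1, H3}.
  R-α→H3 1, R-β→H1 4, R-γ→H1 3, R-δ→H1 1, R-ε→H3 4  ⇒ total 13.
Compare {H3, H4}: total 15.
Compare {H1, H4}: total 17.
No size-2 selection does better; minimum is 13.

13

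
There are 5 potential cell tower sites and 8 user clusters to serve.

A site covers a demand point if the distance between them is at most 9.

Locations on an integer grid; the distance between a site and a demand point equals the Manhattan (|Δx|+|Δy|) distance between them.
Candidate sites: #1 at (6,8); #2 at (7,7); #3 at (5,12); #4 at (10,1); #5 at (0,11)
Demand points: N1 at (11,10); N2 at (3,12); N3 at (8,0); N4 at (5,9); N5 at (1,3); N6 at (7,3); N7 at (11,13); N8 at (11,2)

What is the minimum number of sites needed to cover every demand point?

3

Coverage sets (demand points within 9 of each site):
  #1: {N1, N2, N4, N6}
  #2: {N1, N2, N3, N4, N6, N8}
  #3: {N1, N2, N4, N7}
  #4: {N3, N6, N8}
  #5: {N2, N4, N5}
No 2 sites suffice: every size-2 union leaves at least one demand point uncovered.
But {#2, #3, #5} covers everything, so the minimum is 3.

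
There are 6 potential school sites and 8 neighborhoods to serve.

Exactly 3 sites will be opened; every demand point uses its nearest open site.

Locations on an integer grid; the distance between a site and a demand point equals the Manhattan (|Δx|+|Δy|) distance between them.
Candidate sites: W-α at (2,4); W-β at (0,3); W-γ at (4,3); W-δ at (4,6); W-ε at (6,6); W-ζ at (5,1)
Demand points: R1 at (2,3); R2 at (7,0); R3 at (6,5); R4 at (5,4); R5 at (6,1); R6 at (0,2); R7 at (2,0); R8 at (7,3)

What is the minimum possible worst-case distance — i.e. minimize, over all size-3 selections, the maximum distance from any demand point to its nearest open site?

4

Open {W-α, W-γ, W-ζ}.
  Farthest demand point is R3 at distance 4 (to W-γ); all others are ≤ 4.
With {W-α, W-δ, W-ζ} the worst case is 4.
With {W-α, W-ε, W-ζ} the worst case is 4.
No size-3 selection achieves below 4.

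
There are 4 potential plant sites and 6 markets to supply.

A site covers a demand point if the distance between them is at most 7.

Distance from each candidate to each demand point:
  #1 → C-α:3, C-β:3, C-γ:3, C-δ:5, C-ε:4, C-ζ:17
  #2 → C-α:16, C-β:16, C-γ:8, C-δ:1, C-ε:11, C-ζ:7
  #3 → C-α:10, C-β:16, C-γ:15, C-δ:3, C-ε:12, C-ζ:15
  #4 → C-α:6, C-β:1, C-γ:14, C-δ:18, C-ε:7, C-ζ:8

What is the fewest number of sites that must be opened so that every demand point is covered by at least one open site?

Coverage sets (demand points within 7 of each site):
  #1: {C-α, C-β, C-γ, C-δ, C-ε}
  #2: {C-δ, C-ζ}
  #3: {C-δ}
  #4: {C-α, C-β, C-ε}
No single site covers all 6 demand points.
But {#1, #2} covers everything, so the minimum is 2.

2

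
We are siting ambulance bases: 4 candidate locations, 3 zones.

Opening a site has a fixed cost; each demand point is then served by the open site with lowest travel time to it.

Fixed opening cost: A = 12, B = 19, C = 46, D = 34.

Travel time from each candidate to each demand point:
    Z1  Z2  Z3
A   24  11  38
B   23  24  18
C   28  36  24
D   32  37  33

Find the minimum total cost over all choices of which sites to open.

83

Open {A, B}: assign each demand point to its cheapest open site.
  Z1→B 23, Z2→A 11, Z3→B 18
  travel time 52, fixed 31 → total 83.
Compare {B}: travel time 65 + fixed 19 = 84.
Compare {A}: travel time 73 + fixed 12 = 85.
Compare {A, D}: travel time 68 + fixed 46 = 114.
All other subsets cost ≥ 84. Minimum total cost: 83.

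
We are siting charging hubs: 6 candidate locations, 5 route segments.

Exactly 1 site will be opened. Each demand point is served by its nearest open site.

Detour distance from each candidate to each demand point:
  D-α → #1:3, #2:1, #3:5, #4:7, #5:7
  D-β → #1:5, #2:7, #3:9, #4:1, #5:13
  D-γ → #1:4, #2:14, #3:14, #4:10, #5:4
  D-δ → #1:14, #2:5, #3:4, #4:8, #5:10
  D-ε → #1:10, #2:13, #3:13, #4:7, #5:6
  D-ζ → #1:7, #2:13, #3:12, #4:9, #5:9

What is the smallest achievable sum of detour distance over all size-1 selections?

23

Open {D-α}.
  #1→D-α 3, #2→D-α 1, #3→D-α 5, #4→D-α 7, #5→D-α 7  ⇒ total 23.
Compare {D-β}: total 35.
Compare {D-δ}: total 41.
No size-1 selection does better; minimum is 23.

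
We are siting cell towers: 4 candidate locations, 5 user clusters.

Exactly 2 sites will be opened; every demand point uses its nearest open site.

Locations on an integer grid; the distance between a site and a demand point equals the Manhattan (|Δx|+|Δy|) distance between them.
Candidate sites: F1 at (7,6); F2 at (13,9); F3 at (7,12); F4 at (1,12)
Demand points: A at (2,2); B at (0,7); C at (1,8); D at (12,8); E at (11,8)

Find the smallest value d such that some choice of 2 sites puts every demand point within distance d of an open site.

Open {F1, F2}.
  Farthest demand point is A at distance 9 (to F1); all others are ≤ 9.
With {F1, F3} the worst case is 9.
With {F1, F4} the worst case is 9.
No size-2 selection achieves below 9.

9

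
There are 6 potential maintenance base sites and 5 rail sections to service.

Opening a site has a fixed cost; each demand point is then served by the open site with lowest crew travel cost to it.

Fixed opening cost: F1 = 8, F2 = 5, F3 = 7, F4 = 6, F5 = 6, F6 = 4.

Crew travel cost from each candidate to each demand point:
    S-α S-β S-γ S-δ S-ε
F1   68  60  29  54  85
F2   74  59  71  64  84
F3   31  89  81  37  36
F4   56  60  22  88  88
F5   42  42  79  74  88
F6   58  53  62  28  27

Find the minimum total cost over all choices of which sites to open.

Open {F3, F4, F5, F6}: assign each demand point to its cheapest open site.
  S-α→F3 31, S-β→F5 42, S-γ→F4 22, S-δ→F6 28, S-ε→F6 27
  crew travel cost 150, fixed 23 → total 173.
Compare {F4, F5, F6}: crew travel cost 161 + fixed 16 = 177.
Compare {F3, F4, F6}: crew travel cost 161 + fixed 17 = 178.
Compare {F2, F3, F4, F5, F6}: crew travel cost 150 + fixed 28 = 178.
All other subsets cost ≥ 177. Minimum total cost: 173.

173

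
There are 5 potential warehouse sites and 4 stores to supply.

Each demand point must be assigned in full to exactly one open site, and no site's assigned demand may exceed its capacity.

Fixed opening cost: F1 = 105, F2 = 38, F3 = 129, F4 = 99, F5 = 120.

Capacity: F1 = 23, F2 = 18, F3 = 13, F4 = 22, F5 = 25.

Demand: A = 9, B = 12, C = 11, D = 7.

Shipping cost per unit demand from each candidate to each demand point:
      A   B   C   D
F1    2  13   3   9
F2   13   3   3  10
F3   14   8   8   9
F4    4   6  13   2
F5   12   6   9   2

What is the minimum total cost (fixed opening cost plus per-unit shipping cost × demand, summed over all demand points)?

341

Open {F1, F4}; cheapest assignment that respects the capacities:
  F1 (cap 23, load 20): A, C — cost 9×2 + 11×3 = 51
  F4 (cap 22, load 19): B, D — cost 12×6 + 7×2 = 86
  Shipping 137, fixed 204 → total 341.
  Any other capacity-feasible assignment to {F1, F4} ships for at least 137.
Compare {F1, F2, F4}: its best feasible assignment gives total 343.
Compare {F2, F4}: its best feasible assignment gives total 348.
Every other set of open sites that can feasibly serve all demand totals ≥ 343 even under its best assignment. Minimum: 341.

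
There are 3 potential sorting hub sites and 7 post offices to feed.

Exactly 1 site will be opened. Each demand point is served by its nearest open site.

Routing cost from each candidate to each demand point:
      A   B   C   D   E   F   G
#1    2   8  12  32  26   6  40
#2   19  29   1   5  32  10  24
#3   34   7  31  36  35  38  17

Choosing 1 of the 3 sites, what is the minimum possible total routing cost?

120

Open {#2}.
  A→#2 19, B→#2 29, C→#2 1, D→#2 5, E→#2 32, F→#2 10, G→#2 24  ⇒ total 120.
Compare {#1}: total 126.
Compare {#3}: total 198.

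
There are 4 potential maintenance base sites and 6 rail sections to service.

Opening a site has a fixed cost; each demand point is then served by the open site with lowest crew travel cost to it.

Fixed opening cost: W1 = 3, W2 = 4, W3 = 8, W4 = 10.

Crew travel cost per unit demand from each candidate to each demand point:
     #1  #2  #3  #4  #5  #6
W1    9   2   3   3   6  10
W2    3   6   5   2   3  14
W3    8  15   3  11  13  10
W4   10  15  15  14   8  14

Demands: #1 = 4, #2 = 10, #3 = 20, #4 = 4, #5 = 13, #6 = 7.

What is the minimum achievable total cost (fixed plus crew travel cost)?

Open {W1, W2}: assign each demand point to its cheapest open site.
  #1→W2 4×3=12, #2→W1 10×2=20, #3→W1 20×3=60, #4→W2 4×2=8, #5→W2 13×3=39, #6→W1 7×10=70
  crew travel cost 209, fixed 7 → total 216.
Compare {W1, W2, W3}: crew travel cost 209 + fixed 15 = 224.
Compare {W1, W2, W4}: crew travel cost 209 + fixed 17 = 226.
Compare {W1, W2, W3, W4}: crew travel cost 209 + fixed 25 = 234.
All other subsets cost ≥ 224. Minimum total cost: 216.

216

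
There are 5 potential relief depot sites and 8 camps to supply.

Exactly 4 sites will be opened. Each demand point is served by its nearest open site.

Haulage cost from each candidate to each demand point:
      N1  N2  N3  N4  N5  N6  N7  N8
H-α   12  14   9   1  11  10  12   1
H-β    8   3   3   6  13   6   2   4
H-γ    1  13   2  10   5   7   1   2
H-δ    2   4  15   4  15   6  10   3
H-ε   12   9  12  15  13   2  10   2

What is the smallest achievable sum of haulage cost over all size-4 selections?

Open {H-α, H-β, H-γ, H-ε}.
  N1→H-γ 1, N2→H-β 3, N3→H-γ 2, N4→H-α 1, N5→H-γ 5, N6→H-ε 2, N7→H-γ 1, N8→H-α 1  ⇒ total 16.
Compare {H-α, H-γ, H-δ, H-ε}: total 17.
Compare {H-α, H-β, H-γ, H-δ}: total 20.
No size-4 selection does better; minimum is 16.

16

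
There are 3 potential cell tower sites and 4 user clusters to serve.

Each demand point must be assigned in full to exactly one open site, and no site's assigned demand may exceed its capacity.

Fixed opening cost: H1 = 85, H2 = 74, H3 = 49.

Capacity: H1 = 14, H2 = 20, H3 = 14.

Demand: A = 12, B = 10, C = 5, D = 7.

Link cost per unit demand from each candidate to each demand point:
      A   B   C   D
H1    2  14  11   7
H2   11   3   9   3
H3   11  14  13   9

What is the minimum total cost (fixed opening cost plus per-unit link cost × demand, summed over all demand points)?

Open {H1, H2, H3}; cheapest assignment that respects the capacities:
  H1 (cap 14, load 12): A — cost 12×2 = 24
  H2 (cap 20, load 17): B, D — cost 10×3 + 7×3 = 51
  H3 (cap 14, load 5): C — cost 5×13 = 65
  Shipping 140, fixed 208 → total 348.
  Any other capacity-feasible assignment to {H1, H2, H3} ships for at least 140.
Total demand is 34; every other set of sites either has combined capacity below 34 or cannot fit the demands without splitting one across sites, so {H1, H2, H3} is the only feasible choice of open sites. Minimum: 348.

348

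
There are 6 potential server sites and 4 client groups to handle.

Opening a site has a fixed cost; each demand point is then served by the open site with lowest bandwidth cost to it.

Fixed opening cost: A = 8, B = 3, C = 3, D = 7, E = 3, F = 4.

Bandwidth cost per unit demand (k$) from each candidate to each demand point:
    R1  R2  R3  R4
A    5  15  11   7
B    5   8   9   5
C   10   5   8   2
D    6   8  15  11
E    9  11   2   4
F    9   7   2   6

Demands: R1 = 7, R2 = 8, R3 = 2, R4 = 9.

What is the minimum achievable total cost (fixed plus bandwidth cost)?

106

Open {B, C, E}: assign each demand point to its cheapest open site.
  R1→B 7×5=35, R2→C 8×5=40, R3→E 2×2=4, R4→C 9×2=18
  bandwidth cost 97, fixed 9 → total 106.
Compare {B, C, F}: bandwidth cost 97 + fixed 10 = 107.
Compare {B, C, E, F}: bandwidth cost 97 + fixed 13 = 110.
Compare {A, C, E}: bandwidth cost 97 + fixed 14 = 111.
All other subsets cost ≥ 107. Minimum total cost: 106.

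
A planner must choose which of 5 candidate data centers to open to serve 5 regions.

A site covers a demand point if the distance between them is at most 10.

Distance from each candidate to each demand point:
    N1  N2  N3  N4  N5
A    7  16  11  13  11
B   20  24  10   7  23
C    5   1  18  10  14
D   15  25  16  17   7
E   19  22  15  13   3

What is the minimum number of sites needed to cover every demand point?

3

Coverage sets (demand points within 10 of each site):
  A: {N1}
  B: {N3, N4}
  C: {N1, N2, N4}
  D: {N5}
  E: {N5}
No 2 sites suffice: every size-2 union leaves at least one demand point uncovered.
But {B, C, D} covers everything, so the minimum is 3.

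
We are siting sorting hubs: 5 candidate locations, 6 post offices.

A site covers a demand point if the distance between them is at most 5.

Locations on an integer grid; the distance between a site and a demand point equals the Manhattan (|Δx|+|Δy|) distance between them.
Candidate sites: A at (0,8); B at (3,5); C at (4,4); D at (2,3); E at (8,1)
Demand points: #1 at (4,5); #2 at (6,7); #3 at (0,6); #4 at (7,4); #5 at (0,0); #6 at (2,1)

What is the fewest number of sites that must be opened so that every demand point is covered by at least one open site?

Coverage sets (demand points within 5 of each site):
  A: {#3}
  B: {#1, #2, #3, #4, #6}
  C: {#1, #2, #4, #6}
  D: {#1, #3, #5, #6}
  E: {#4}
No single site covers all 6 demand points.
But {B, D} covers everything, so the minimum is 2.

2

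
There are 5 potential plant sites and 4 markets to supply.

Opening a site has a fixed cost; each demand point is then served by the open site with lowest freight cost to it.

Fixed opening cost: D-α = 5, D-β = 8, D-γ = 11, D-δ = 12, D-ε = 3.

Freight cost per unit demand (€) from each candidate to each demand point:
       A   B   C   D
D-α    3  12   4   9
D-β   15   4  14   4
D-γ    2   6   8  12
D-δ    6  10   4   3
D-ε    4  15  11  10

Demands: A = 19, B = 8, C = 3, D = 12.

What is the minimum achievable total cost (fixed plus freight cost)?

149

Open {D-β, D-γ, D-δ}: assign each demand point to its cheapest open site.
  A→D-γ 19×2=38, B→D-β 8×4=32, C→D-δ 3×4=12, D→D-δ 12×3=36
  freight cost 118, fixed 31 → total 149.
Compare {D-β, D-γ, D-δ, D-ε}: freight cost 118 + fixed 34 = 152.
Compare {D-α, D-β, D-γ}: freight cost 130 + fixed 24 = 154.
Compare {D-α, D-β, D-γ, D-δ}: freight cost 118 + fixed 36 = 154.
All other subsets cost ≥ 152. Minimum total cost: 149.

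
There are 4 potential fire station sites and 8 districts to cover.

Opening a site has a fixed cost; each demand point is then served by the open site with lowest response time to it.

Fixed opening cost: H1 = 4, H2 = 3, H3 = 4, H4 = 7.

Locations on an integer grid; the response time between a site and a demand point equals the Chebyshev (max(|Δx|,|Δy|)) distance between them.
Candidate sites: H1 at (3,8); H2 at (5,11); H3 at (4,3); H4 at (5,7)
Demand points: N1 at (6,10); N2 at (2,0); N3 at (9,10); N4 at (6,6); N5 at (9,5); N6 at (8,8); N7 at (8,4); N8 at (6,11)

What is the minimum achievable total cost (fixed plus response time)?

31

Open {H2, H3}: assign each demand point to its cheapest open site.
  N1→H2 1, N2→H3 3, N3→H2 4, N4→H3 3, N5→H3 5, N6→H2 3, N7→H3 4, N8→H2 1
  response time 24, fixed 7 → total 31.
Compare {H2, H4}: response time 24 + fixed 10 = 34.
Compare {H2, H3, H4}: response time 20 + fixed 14 = 34.
Compare {H1, H2, H3}: response time 24 + fixed 11 = 35.
All other subsets cost ≥ 34. Minimum total cost: 31.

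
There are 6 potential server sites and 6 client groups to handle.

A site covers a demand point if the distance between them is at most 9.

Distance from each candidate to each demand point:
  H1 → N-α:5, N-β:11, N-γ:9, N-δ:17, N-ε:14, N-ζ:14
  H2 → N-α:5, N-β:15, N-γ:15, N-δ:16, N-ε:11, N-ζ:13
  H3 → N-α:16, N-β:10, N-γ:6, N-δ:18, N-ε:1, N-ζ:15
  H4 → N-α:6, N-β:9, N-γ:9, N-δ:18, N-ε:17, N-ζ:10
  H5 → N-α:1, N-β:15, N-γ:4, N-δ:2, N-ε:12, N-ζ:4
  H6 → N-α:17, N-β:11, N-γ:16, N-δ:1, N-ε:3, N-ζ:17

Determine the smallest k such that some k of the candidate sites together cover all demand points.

Coverage sets (demand points within 9 of each site):
  H1: {N-α, N-γ}
  H2: {N-α}
  H3: {N-γ, N-ε}
  H4: {N-α, N-β, N-γ}
  H5: {N-α, N-γ, N-δ, N-ζ}
  H6: {N-δ, N-ε}
No 2 sites suffice: every size-2 union leaves at least one demand point uncovered.
But {H3, H4, H5} covers everything, so the minimum is 3.

3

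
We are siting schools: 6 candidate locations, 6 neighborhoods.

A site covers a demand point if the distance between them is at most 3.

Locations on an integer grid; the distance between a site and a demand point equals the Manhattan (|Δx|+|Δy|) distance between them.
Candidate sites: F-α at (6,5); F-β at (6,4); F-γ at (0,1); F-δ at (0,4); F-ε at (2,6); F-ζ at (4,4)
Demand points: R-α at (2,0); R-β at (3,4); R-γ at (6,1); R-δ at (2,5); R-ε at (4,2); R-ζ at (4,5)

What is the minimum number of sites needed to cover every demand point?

3

Coverage sets (demand points within 3 of each site):
  F-α: {R-ζ}
  F-β: {R-β, R-γ, R-ζ}
  F-γ: {R-α}
  F-δ: {R-β, R-δ}
  F-ε: {R-β, R-δ, R-ζ}
  F-ζ: {R-β, R-δ, R-ε, R-ζ}
No 2 sites suffice: every size-2 union leaves at least one demand point uncovered.
But {F-β, F-γ, F-ζ} covers everything, so the minimum is 3.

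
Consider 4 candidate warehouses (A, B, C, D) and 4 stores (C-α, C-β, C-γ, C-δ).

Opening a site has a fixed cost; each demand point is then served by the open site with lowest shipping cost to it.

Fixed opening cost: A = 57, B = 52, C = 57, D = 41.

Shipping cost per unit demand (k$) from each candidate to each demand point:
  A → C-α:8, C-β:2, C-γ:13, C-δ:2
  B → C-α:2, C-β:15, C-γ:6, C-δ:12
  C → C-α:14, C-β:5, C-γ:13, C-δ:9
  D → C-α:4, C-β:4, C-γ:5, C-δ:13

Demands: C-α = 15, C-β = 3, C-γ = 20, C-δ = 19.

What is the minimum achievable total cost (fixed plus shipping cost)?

302

Open {A, D}: assign each demand point to its cheapest open site.
  C-α→D 15×4=60, C-β→A 3×2=6, C-γ→D 20×5=100, C-δ→A 19×2=38
  shipping cost 204, fixed 98 → total 302.
Compare {A, B}: shipping cost 194 + fixed 109 = 303.
Compare {A, B, D}: shipping cost 174 + fixed 150 = 324.
Compare {A, C, D}: shipping cost 204 + fixed 155 = 359.
All other subsets cost ≥ 303. Minimum total cost: 302.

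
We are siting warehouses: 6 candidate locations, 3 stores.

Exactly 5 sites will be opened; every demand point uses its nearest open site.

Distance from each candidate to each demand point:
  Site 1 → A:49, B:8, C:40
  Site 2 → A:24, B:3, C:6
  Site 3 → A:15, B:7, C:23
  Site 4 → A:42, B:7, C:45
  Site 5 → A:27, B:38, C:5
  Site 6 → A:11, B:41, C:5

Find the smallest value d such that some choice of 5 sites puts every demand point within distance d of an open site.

Open {Site 1, Site 2, Site 3, Site 4, Site 6}.
  Farthest demand point is A at distance 11 (to Site 6); all others are ≤ 11.
With {Site 1, Site 2, Site 3, Site 5, Site 6} the worst case is 11.
With {Site 1, Site 2, Site 4, Site 5, Site 6} the worst case is 11.
No size-5 selection achieves below 11.

11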